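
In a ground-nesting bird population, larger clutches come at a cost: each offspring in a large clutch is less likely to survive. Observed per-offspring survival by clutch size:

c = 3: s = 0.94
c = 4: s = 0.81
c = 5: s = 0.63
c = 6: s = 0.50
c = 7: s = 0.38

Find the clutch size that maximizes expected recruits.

4

Expected recruits = c × s(c):
  c=3: 3 × 0.94 = 2.820
  c=4: 4 × 0.81 = 3.240
  c=5: 5 × 0.63 = 3.150
  c=6: 6 × 0.50 = 3.000
  c=7: 7 × 0.38 = 2.660
Maximum at c = 4 (3.240 recruits).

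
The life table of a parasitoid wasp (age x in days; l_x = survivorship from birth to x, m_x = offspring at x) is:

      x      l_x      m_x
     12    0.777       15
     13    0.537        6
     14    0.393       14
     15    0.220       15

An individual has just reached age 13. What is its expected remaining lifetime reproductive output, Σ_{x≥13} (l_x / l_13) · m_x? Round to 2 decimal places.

l_13 = 0.537. Conditional survival from age 13 to x is l_x / l_13.
  x=13: (0.537/0.537) × 6 = 6.0000
  x=14: (0.393/0.537) × 14 = 10.2458
  x=15: (0.220/0.537) × 15 = 6.1453
Sum = 6.0000 + 10.2458 + 6.1453 = 22.3911

22.39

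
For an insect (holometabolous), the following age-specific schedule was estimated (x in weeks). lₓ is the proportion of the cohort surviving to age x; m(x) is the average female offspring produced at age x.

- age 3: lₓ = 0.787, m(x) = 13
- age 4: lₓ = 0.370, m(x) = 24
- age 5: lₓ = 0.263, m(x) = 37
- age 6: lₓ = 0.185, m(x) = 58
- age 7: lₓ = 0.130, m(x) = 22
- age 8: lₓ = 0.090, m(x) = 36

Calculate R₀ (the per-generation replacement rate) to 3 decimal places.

45.672

R₀ = Σ lₓ m(x):
  age 3: 0.787 × 13 = 10.2310
  age 4: 0.370 × 24 = 8.8800
  age 5: 0.263 × 37 = 9.7310
  age 6: 0.185 × 58 = 10.7300
  age 7: 0.130 × 22 = 2.8600
  age 8: 0.090 × 36 = 3.2400
R₀ = 10.2310 + 8.8800 + 9.7310 + 10.7300 + 2.8600 + 3.2400 = 45.6720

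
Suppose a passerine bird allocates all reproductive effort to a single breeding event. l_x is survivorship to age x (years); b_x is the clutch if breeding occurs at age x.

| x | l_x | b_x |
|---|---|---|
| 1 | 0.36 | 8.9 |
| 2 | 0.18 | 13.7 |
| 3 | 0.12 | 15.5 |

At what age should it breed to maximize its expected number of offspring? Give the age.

1

Expected offspring if breeding at age x = l_x × b_x:
  age 1: 0.36 × 8.9 = 3.204
  age 2: 0.18 × 13.7 = 2.466
  age 3: 0.12 × 15.5 = 1.860
Maximum at age 1 (3.204).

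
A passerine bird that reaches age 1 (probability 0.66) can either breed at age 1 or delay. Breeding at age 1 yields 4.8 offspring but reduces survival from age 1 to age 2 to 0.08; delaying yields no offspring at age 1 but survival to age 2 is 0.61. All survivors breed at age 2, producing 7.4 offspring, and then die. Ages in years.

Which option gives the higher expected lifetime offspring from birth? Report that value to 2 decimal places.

3.56

breed at age 1: R₀ = 0.66 × (4.8 + 0.08 × 7.4) = 0.66 × 5.3920 = 3.5587
delay to age 2: R₀ = 0.66 × (0.61 × 7.4) = 0.66 × 4.5140 = 2.9792
Higher: breed at age 1 (3.5587).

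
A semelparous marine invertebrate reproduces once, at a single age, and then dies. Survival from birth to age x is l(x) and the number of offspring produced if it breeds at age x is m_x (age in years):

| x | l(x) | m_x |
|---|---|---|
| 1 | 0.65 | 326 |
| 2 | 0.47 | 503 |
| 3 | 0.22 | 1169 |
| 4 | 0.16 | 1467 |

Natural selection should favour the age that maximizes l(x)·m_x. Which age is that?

Expected offspring if breeding at age x = l(x) × m_x:
  age 1: 0.65 × 326 = 211.900
  age 2: 0.47 × 503 = 236.410
  age 3: 0.22 × 1169 = 257.180
  age 4: 0.16 × 1467 = 234.720
Maximum at age 3 (257.180).

3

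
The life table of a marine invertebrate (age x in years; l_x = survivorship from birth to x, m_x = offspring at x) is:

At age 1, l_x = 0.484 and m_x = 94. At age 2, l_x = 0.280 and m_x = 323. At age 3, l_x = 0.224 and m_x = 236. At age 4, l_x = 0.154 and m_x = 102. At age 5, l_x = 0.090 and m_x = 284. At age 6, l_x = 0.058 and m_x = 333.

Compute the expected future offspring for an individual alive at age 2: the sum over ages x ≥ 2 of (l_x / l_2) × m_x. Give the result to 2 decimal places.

728.16

l_2 = 0.280. Conditional survival from age 2 to x is l_x / l_2.
  x=2: (0.280/0.280) × 323 = 323.0000
  x=3: (0.224/0.280) × 236 = 188.8000
  x=4: (0.154/0.280) × 102 = 56.1000
  x=5: (0.090/0.280) × 284 = 91.2857
  x=6: (0.058/0.280) × 333 = 68.9786
Sum = 323.0000 + 188.8000 + 56.1000 + 91.2857 + 68.9786 = 728.1643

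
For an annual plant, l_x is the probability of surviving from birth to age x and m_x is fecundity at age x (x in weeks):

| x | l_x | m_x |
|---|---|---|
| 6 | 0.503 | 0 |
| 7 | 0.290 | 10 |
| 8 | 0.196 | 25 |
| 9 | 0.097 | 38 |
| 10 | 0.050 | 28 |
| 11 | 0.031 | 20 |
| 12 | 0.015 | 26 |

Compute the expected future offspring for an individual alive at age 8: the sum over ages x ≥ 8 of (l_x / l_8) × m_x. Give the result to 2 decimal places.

l_8 = 0.196. Conditional survival from age 8 to x is l_x / l_8.
  x=8: (0.196/0.196) × 25 = 25.0000
  x=9: (0.097/0.196) × 38 = 18.8061
  x=10: (0.050/0.196) × 28 = 7.1429
  x=11: (0.031/0.196) × 20 = 3.1633
  x=12: (0.015/0.196) × 26 = 1.9898
Sum = 25.0000 + 18.8061 + 7.1429 + 3.1633 + 1.9898 = 56.1020

56.10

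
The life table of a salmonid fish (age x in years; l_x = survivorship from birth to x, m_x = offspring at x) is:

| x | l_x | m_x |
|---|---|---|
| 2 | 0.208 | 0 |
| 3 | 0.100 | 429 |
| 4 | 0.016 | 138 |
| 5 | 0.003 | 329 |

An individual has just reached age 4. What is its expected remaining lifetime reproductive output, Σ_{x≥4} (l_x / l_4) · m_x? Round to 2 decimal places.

199.69

l_4 = 0.016. Conditional survival from age 4 to x is l_x / l_4.
  x=4: (0.016/0.016) × 138 = 138.0000
  x=5: (0.003/0.016) × 329 = 61.6875
Sum = 138.0000 + 61.6875 = 199.6875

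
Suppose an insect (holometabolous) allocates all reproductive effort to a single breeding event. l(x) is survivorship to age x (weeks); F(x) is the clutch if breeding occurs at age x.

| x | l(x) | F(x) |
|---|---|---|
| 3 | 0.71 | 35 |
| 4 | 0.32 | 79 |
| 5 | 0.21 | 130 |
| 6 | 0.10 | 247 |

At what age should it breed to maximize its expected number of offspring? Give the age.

Expected offspring if breeding at age x = l(x) × F(x):
  age 3: 0.71 × 35 = 24.850
  age 4: 0.32 × 79 = 25.280
  age 5: 0.21 × 130 = 27.300
  age 6: 0.10 × 247 = 24.700
Maximum at age 5 (27.300).

5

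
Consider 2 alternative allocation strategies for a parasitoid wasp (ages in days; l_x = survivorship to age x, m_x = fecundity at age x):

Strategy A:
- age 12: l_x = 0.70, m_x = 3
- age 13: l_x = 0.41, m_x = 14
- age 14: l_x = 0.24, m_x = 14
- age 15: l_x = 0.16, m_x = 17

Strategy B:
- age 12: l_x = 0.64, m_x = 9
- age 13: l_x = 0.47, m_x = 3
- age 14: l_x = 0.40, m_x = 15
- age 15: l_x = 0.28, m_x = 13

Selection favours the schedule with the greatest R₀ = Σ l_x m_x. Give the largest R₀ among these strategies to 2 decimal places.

16.81

Strategy A: R₀ = 0.70×3 + 0.41×14 + 0.24×14 + 0.16×17 = 13.9200
Strategy B: R₀ = 0.64×9 + 0.47×3 + 0.40×15 + 0.28×13 = 16.8100
Highest R₀: strategy B with 16.8100.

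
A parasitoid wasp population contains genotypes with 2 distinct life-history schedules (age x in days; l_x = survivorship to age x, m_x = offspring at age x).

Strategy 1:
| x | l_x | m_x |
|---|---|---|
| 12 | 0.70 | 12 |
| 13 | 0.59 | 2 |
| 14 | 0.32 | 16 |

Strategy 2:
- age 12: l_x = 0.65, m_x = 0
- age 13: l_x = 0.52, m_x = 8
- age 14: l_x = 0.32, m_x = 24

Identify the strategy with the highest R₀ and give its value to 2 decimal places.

14.70

Strategy 1: R₀ = 0.70×12 + 0.59×2 + 0.32×16 = 14.7000
Strategy 2: R₀ = 0.65×0 + 0.52×8 + 0.32×24 = 11.8400
Highest R₀: strategy 1 with 14.7000.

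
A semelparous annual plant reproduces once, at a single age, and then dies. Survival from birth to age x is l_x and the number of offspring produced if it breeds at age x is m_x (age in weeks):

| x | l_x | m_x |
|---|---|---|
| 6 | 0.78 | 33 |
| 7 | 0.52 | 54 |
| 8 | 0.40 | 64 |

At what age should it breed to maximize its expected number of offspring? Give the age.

Expected offspring if breeding at age x = l_x × m_x:
  age 6: 0.78 × 33 = 25.740
  age 7: 0.52 × 54 = 28.080
  age 8: 0.40 × 64 = 25.600
Maximum at age 7 (28.080).

7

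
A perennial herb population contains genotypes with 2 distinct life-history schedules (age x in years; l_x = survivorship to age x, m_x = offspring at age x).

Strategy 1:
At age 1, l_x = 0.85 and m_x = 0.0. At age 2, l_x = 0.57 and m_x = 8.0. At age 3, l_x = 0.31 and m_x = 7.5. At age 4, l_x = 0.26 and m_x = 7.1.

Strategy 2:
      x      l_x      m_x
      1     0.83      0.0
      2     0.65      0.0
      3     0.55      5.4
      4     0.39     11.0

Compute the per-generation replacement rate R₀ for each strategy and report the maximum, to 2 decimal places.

Strategy 1: R₀ = 0.85×0.0 + 0.57×8.0 + 0.31×7.5 + 0.26×7.1 = 8.7310
Strategy 2: R₀ = 0.83×0.0 + 0.65×0.0 + 0.55×5.4 + 0.39×11.0 = 7.2600
Highest R₀: strategy 1 with 8.7310.

8.73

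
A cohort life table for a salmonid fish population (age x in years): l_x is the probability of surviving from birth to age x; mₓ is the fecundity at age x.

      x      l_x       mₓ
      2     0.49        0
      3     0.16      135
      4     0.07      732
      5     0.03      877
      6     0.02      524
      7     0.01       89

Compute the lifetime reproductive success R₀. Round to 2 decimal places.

R₀ = Σ l_x mₓ:
  age 2: 0.49 × 0 = 0.0000
  age 3: 0.16 × 135 = 21.6000
  age 4: 0.07 × 732 = 51.2400
  age 5: 0.03 × 877 = 26.3100
  age 6: 0.02 × 524 = 10.4800
  age 7: 0.01 × 89 = 0.8900
R₀ = 0.0000 + 21.6000 + 51.2400 + 26.3100 + 10.4800 + 0.8900 = 110.5200

110.52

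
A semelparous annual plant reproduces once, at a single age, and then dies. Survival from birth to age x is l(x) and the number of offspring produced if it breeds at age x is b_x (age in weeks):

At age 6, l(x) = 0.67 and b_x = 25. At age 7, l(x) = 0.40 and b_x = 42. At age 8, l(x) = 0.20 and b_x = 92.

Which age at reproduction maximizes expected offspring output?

8

Expected offspring if breeding at age x = l(x) × b_x:
  age 6: 0.67 × 25 = 16.750
  age 7: 0.40 × 42 = 16.800
  age 8: 0.20 × 92 = 18.400
Maximum at age 8 (18.400).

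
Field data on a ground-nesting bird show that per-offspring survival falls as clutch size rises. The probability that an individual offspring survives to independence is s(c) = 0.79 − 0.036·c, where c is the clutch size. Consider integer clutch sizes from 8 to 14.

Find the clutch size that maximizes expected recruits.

Expected recruits = c × s(c):
  c=8: 8 × 0.502 = 4.016
  c=9: 9 × 0.466 = 4.194
  c=10: 10 × 0.430 = 4.300
  c=11: 11 × 0.394 = 4.334
  c=12: 12 × 0.358 = 4.296
  c=13: 13 × 0.322 = 4.186
  c=14: 14 × 0.286 = 4.004
Maximum at c = 11 (4.334 recruits).

11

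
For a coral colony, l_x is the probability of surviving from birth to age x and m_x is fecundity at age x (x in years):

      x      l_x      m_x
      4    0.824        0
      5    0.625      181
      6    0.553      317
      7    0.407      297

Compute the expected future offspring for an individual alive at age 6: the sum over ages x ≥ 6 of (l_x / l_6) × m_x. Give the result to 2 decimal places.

535.59

l_6 = 0.553. Conditional survival from age 6 to x is l_x / l_6.
  x=6: (0.553/0.553) × 317 = 317.0000
  x=7: (0.407/0.553) × 297 = 218.5877
Sum = 317.0000 + 218.5877 = 535.5877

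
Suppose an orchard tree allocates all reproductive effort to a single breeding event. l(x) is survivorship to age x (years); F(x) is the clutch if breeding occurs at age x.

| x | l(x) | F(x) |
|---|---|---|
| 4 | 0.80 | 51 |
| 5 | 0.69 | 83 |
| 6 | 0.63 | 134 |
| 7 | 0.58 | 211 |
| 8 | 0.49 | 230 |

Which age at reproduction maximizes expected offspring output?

7

Expected offspring if breeding at age x = l(x) × F(x):
  age 4: 0.80 × 51 = 40.800
  age 5: 0.69 × 83 = 57.270
  age 6: 0.63 × 134 = 84.420
  age 7: 0.58 × 211 = 122.380
  age 8: 0.49 × 230 = 112.700
Maximum at age 7 (122.380).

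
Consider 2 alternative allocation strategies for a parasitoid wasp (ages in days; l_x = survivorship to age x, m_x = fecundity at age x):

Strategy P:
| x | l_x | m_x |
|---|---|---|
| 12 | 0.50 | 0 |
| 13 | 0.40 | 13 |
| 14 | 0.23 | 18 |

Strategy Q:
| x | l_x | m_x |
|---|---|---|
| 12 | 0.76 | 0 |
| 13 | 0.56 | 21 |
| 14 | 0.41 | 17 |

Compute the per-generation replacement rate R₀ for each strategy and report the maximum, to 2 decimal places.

Strategy P: R₀ = 0.50×0 + 0.40×13 + 0.23×18 = 9.3400
Strategy Q: R₀ = 0.76×0 + 0.56×21 + 0.41×17 = 18.7300
Highest R₀: strategy Q with 18.7300.

18.73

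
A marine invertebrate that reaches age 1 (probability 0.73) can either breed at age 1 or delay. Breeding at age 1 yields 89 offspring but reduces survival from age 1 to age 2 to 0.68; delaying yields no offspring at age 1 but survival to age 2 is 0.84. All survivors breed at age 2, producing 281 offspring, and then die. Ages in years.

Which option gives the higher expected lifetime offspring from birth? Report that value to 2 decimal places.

breed at age 1: R₀ = 0.73 × (89 + 0.68 × 281) = 0.73 × 280.0800 = 204.4584
delay to age 2: R₀ = 0.73 × (0.84 × 281) = 0.73 × 236.0400 = 172.3092
Higher: breed at age 1 (204.4584).

204.46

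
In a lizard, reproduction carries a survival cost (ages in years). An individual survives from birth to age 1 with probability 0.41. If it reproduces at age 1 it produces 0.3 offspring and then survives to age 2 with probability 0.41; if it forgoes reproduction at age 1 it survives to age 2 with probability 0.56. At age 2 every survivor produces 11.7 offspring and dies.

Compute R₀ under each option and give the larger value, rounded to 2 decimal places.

breed at age 1: R₀ = 0.41 × (0.3 + 0.41 × 11.7) = 0.41 × 5.0970 = 2.0898
delay to age 2: R₀ = 0.41 × (0.56 × 11.7) = 0.41 × 6.5520 = 2.6863
Higher: delay to age 2 (2.6863).

2.69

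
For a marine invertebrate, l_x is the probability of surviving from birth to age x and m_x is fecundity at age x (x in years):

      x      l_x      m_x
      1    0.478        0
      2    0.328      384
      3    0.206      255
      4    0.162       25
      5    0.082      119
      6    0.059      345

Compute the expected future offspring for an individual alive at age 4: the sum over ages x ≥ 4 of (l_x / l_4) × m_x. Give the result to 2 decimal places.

210.88

l_4 = 0.162. Conditional survival from age 4 to x is l_x / l_4.
  x=4: (0.162/0.162) × 25 = 25.0000
  x=5: (0.082/0.162) × 119 = 60.2346
  x=6: (0.059/0.162) × 345 = 125.6481
Sum = 25.0000 + 60.2346 + 125.6481 = 210.8827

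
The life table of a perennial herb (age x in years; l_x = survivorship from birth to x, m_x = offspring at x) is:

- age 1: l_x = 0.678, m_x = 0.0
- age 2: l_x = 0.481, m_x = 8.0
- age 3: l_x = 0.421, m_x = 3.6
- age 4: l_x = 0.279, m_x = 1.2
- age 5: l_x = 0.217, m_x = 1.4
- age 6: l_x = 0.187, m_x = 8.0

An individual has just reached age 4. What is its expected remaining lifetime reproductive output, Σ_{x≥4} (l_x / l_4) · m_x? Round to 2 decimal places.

l_4 = 0.279. Conditional survival from age 4 to x is l_x / l_4.
  x=4: (0.279/0.279) × 1.2 = 1.2000
  x=5: (0.217/0.279) × 1.4 = 1.0889
  x=6: (0.187/0.279) × 8.0 = 5.3620
Sum = 1.2000 + 1.0889 + 5.3620 = 7.6509

7.65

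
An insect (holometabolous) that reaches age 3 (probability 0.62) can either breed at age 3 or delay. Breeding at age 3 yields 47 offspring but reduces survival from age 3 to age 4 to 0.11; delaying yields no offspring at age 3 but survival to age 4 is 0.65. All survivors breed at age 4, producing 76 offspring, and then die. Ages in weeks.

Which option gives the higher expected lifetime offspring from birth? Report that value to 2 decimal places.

breed at age 3: R₀ = 0.62 × (47 + 0.11 × 76) = 0.62 × 55.3600 = 34.3232
delay to age 4: R₀ = 0.62 × (0.65 × 76) = 0.62 × 49.4000 = 30.6280
Higher: breed at age 3 (34.3232).

34.32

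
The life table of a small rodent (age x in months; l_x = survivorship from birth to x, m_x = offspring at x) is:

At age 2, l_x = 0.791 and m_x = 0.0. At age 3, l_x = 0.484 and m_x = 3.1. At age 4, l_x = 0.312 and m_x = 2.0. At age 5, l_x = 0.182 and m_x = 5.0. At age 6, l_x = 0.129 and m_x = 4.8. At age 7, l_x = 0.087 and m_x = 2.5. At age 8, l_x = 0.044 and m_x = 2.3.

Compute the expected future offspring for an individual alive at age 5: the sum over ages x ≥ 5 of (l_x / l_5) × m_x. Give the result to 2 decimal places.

l_5 = 0.182. Conditional survival from age 5 to x is l_x / l_5.
  x=5: (0.182/0.182) × 5.0 = 5.0000
  x=6: (0.129/0.182) × 4.8 = 3.4022
  x=7: (0.087/0.182) × 2.5 = 1.1951
  x=8: (0.044/0.182) × 2.3 = 0.5560
Sum = 5.0000 + 3.4022 + 1.1951 + 0.5560 = 10.1533

10.15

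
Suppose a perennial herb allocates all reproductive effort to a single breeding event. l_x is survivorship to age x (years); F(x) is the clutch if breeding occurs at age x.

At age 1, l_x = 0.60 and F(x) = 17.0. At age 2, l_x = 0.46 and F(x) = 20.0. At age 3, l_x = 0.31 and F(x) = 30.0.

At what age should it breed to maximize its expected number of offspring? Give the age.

1

Expected offspring if breeding at age x = l_x × F(x):
  age 1: 0.60 × 17.0 = 10.200
  age 2: 0.46 × 20.0 = 9.200
  age 3: 0.31 × 30.0 = 9.300
Maximum at age 1 (10.200).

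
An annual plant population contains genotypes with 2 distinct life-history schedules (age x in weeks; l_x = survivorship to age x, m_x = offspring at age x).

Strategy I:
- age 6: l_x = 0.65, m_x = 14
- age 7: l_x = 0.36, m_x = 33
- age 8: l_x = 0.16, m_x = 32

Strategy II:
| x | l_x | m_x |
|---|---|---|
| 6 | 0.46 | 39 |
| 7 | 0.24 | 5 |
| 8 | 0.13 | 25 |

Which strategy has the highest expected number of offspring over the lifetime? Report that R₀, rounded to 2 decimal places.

26.10

Strategy I: R₀ = 0.65×14 + 0.36×33 + 0.16×32 = 26.1000
Strategy II: R₀ = 0.46×39 + 0.24×5 + 0.13×25 = 22.3900
Highest R₀: strategy I with 26.1000.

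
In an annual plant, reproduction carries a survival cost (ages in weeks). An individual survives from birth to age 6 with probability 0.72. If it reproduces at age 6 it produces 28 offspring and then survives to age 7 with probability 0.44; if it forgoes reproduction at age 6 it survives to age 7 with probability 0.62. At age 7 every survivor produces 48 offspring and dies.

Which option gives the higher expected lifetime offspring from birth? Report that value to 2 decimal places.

breed at age 6: R₀ = 0.72 × (28 + 0.44 × 48) = 0.72 × 49.1200 = 35.3664
delay to age 7: R₀ = 0.72 × (0.62 × 48) = 0.72 × 29.7600 = 21.4272
Higher: breed at age 6 (35.3664).

35.37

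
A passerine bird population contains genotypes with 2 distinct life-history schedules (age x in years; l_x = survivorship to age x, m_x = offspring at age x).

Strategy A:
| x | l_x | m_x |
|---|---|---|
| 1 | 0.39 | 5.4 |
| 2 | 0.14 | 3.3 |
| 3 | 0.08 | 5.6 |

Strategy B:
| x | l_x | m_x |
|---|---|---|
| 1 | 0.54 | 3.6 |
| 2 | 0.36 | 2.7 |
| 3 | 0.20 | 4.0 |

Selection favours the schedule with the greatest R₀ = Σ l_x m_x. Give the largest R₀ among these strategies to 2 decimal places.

3.72

Strategy A: R₀ = 0.39×5.4 + 0.14×3.3 + 0.08×5.6 = 3.0160
Strategy B: R₀ = 0.54×3.6 + 0.36×2.7 + 0.20×4.0 = 3.7160
Highest R₀: strategy B with 3.7160.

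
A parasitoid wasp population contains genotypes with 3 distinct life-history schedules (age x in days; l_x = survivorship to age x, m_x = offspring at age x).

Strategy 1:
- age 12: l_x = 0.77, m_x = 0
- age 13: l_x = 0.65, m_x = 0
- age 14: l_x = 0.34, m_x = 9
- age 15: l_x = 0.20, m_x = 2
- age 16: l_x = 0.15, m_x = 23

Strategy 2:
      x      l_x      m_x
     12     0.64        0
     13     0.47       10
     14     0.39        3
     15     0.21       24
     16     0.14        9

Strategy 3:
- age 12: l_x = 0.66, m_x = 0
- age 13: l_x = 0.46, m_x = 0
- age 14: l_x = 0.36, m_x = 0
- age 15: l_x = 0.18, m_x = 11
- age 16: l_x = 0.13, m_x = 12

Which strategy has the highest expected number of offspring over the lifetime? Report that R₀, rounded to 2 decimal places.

12.17

Strategy 1: R₀ = 0.77×0 + 0.65×0 + 0.34×9 + 0.20×2 + 0.15×23 = 6.9100
Strategy 2: R₀ = 0.64×0 + 0.47×10 + 0.39×3 + 0.21×24 + 0.14×9 = 12.1700
Strategy 3: R₀ = 0.66×0 + 0.46×0 + 0.36×0 + 0.18×11 + 0.13×12 = 3.5400
Highest R₀: strategy 2 with 12.1700.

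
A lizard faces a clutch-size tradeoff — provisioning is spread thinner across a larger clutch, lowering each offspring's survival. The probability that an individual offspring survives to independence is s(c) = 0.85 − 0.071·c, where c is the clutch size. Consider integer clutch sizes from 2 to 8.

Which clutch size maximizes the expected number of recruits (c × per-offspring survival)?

6

Expected recruits = c × s(c):
  c=2: 2 × 0.708 = 1.416
  c=3: 3 × 0.637 = 1.911
  c=4: 4 × 0.566 = 2.264
  c=5: 5 × 0.495 = 2.475
  c=6: 6 × 0.424 = 2.544
  c=7: 7 × 0.353 = 2.471
  c=8: 8 × 0.282 = 2.256
Maximum at c = 6 (2.544 recruits).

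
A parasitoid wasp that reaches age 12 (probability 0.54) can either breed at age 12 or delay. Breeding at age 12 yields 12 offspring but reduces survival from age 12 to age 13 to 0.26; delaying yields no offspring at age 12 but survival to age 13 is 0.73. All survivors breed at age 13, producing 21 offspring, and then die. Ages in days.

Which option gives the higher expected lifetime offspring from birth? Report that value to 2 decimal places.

9.43

breed at age 12: R₀ = 0.54 × (12 + 0.26 × 21) = 0.54 × 17.4600 = 9.4284
delay to age 13: R₀ = 0.54 × (0.73 × 21) = 0.54 × 15.3300 = 8.2782
Higher: breed at age 12 (9.4284).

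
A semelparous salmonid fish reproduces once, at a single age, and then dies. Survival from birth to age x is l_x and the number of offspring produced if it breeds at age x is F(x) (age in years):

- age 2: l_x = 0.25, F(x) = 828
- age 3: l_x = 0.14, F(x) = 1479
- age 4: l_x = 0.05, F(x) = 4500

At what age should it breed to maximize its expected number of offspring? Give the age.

4

Expected offspring if breeding at age x = l_x × F(x):
  age 2: 0.25 × 828 = 207.000
  age 3: 0.14 × 1479 = 207.060
  age 4: 0.05 × 4500 = 225.000
Maximum at age 4 (225.000).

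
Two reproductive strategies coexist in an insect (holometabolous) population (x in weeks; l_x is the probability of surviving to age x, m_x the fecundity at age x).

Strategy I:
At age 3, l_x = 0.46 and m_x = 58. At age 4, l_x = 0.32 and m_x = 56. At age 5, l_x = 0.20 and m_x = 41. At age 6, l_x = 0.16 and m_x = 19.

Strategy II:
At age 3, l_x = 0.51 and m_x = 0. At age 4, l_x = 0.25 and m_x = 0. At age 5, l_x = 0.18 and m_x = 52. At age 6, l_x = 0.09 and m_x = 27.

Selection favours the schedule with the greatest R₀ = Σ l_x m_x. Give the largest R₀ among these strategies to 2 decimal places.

Strategy I: R₀ = 0.46×58 + 0.32×56 + 0.20×41 + 0.16×19 = 55.8400
Strategy II: R₀ = 0.51×0 + 0.25×0 + 0.18×52 + 0.09×27 = 11.7900
Highest R₀: strategy I with 55.8400.

55.84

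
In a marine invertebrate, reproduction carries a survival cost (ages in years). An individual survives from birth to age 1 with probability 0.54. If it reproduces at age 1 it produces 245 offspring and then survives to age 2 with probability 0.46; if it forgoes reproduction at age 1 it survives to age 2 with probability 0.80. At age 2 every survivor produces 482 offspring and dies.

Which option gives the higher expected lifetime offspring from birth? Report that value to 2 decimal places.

252.03

breed at age 1: R₀ = 0.54 × (245 + 0.46 × 482) = 0.54 × 466.7200 = 252.0288
delay to age 2: R₀ = 0.54 × (0.80 × 482) = 0.54 × 385.6000 = 208.2240
Higher: breed at age 1 (252.0288).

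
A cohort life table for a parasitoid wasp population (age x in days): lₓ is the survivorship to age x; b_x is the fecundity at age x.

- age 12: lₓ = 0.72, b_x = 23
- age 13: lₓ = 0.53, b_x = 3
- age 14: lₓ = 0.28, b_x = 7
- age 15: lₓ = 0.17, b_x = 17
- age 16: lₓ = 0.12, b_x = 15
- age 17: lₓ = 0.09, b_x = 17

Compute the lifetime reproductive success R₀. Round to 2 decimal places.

R₀ = Σ lₓ b_x:
  age 12: 0.72 × 23 = 16.5600
  age 13: 0.53 × 3 = 1.5900
  age 14: 0.28 × 7 = 1.9600
  age 15: 0.17 × 17 = 2.8900
  age 16: 0.12 × 15 = 1.8000
  age 17: 0.09 × 17 = 1.5300
R₀ = 16.5600 + 1.5900 + 1.9600 + 2.8900 + 1.8000 + 1.5300 = 26.3300

26.33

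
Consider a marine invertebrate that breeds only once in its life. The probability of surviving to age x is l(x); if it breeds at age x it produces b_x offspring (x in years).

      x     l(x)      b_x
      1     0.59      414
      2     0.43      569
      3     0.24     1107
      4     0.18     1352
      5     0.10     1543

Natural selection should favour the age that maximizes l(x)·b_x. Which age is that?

Expected offspring if breeding at age x = l(x) × b_x:
  age 1: 0.59 × 414 = 244.260
  age 2: 0.43 × 569 = 244.670
  age 3: 0.24 × 1107 = 265.680
  age 4: 0.18 × 1352 = 243.360
  age 5: 0.10 × 1543 = 154.300
Maximum at age 3 (265.680).

3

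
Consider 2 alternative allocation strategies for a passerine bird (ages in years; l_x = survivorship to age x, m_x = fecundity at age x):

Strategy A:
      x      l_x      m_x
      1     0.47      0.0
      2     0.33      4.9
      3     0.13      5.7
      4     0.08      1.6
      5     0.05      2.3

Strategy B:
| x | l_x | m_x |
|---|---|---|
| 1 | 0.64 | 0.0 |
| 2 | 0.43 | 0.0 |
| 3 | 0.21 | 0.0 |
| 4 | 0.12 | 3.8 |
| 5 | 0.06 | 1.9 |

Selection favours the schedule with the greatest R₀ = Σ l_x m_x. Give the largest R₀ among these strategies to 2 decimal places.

Strategy A: R₀ = 0.47×0.0 + 0.33×4.9 + 0.13×5.7 + 0.08×1.6 + 0.05×2.3 = 2.6010
Strategy B: R₀ = 0.64×0.0 + 0.43×0.0 + 0.21×0.0 + 0.12×3.8 + 0.06×1.9 = 0.5700
Highest R₀: strategy A with 2.6010.

2.60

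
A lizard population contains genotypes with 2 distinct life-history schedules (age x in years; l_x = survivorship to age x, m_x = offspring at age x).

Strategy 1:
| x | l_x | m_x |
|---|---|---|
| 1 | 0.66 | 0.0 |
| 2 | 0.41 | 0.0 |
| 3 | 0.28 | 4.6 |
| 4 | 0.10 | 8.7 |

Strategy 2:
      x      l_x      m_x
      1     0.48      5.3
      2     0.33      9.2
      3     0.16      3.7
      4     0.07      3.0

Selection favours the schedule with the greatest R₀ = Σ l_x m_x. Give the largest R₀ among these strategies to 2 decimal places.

Strategy 1: R₀ = 0.66×0.0 + 0.41×0.0 + 0.28×4.6 + 0.10×8.7 = 2.1580
Strategy 2: R₀ = 0.48×5.3 + 0.33×9.2 + 0.16×3.7 + 0.07×3.0 = 6.3820
Highest R₀: strategy 2 with 6.3820.

6.38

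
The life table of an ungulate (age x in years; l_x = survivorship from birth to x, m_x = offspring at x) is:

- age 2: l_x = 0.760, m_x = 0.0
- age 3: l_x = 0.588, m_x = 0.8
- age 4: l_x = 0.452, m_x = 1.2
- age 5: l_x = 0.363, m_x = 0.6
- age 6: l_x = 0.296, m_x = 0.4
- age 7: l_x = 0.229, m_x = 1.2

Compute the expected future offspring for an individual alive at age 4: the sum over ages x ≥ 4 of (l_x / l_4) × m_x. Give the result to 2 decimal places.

l_4 = 0.452. Conditional survival from age 4 to x is l_x / l_4.
  x=4: (0.452/0.452) × 1.2 = 1.2000
  x=5: (0.363/0.452) × 0.6 = 0.4819
  x=6: (0.296/0.452) × 0.4 = 0.2619
  x=7: (0.229/0.452) × 1.2 = 0.6080
Sum = 1.2000 + 0.4819 + 0.2619 + 0.6080 = 2.5518

2.55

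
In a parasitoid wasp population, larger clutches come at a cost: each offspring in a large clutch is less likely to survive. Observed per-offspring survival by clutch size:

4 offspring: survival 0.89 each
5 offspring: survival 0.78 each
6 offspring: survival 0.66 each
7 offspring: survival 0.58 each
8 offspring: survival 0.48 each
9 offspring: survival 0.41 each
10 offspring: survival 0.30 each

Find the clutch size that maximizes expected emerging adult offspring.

Expected emerging adult offspring = c × s(c):
  c=4: 4 × 0.89 = 3.560
  c=5: 5 × 0.78 = 3.900
  c=6: 6 × 0.66 = 3.960
  c=7: 7 × 0.58 = 4.060
  c=8: 8 × 0.48 = 3.840
  c=9: 9 × 0.41 = 3.690
  c=10: 10 × 0.30 = 3.000
Maximum at c = 7 (4.060 emerging adult offspring).

7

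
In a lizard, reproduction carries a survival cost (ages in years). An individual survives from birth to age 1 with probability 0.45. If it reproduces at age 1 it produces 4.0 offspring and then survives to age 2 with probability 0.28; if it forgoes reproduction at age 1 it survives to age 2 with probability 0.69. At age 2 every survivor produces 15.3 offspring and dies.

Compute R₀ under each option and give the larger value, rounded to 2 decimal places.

breed at age 1: R₀ = 0.45 × (4.0 + 0.28 × 15.3) = 0.45 × 8.2840 = 3.7278
delay to age 2: R₀ = 0.45 × (0.69 × 15.3) = 0.45 × 10.5570 = 4.7507
Higher: delay to age 2 (4.7507).

4.75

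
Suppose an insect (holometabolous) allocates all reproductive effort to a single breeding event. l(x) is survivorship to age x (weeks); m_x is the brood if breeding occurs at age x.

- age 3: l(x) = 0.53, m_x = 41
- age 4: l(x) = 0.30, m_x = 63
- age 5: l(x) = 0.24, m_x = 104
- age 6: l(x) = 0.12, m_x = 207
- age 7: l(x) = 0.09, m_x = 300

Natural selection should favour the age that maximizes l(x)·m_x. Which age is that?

Expected offspring if breeding at age x = l(x) × m_x:
  age 3: 0.53 × 41 = 21.730
  age 4: 0.30 × 63 = 18.900
  age 5: 0.24 × 104 = 24.960
  age 6: 0.12 × 207 = 24.840
  age 7: 0.09 × 300 = 27.000
Maximum at age 7 (27.000).

7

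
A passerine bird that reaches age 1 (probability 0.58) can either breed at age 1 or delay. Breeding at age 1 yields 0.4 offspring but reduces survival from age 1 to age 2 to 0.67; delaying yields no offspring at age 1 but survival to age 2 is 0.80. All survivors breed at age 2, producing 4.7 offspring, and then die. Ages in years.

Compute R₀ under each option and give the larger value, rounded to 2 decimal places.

2.18

breed at age 1: R₀ = 0.58 × (0.4 + 0.67 × 4.7) = 0.58 × 3.5490 = 2.0584
delay to age 2: R₀ = 0.58 × (0.80 × 4.7) = 0.58 × 3.7600 = 2.1808
Higher: delay to age 2 (2.1808).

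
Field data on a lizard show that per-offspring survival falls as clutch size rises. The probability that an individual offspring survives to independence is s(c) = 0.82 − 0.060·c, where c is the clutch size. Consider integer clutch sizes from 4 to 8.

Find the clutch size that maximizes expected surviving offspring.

7

Expected surviving offspring = c × s(c):
  c=4: 4 × 0.580 = 2.320
  c=5: 5 × 0.520 = 2.600
  c=6: 6 × 0.460 = 2.760
  c=7: 7 × 0.400 = 2.800
  c=8: 8 × 0.340 = 2.720
Maximum at c = 7 (2.800 surviving offspring).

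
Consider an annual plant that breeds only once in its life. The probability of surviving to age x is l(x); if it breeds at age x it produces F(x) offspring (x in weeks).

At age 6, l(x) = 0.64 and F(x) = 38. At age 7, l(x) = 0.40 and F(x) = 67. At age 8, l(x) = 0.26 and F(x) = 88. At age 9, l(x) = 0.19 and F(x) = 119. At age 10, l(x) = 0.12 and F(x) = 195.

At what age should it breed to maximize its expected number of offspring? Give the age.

7

Expected offspring if breeding at age x = l(x) × F(x):
  age 6: 0.64 × 38 = 24.320
  age 7: 0.40 × 67 = 26.800
  age 8: 0.26 × 88 = 22.880
  age 9: 0.19 × 119 = 22.610
  age 10: 0.12 × 195 = 23.400
Maximum at age 7 (26.800).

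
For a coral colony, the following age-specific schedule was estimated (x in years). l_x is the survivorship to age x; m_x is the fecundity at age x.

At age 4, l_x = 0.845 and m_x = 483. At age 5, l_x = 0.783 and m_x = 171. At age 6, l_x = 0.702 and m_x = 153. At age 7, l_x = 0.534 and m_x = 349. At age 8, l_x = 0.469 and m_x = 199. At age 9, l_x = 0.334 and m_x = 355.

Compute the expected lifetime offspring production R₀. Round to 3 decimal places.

1047.701

R₀ = Σ l_x m_x:
  age 4: 0.845 × 483 = 408.1350
  age 5: 0.783 × 171 = 133.8930
  age 6: 0.702 × 153 = 107.4060
  age 7: 0.534 × 349 = 186.3660
  age 8: 0.469 × 199 = 93.3310
  age 9: 0.334 × 355 = 118.5700
R₀ = 408.1350 + 133.8930 + 107.4060 + 186.3660 + 93.3310 + 118.5700 = 1047.7010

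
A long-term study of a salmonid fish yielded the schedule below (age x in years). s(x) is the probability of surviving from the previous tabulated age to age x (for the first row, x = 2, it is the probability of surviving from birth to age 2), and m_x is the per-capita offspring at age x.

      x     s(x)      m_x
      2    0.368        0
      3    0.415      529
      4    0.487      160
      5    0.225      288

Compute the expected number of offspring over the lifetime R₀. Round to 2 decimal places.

Survivorship from birth: l_x = s_2·s_3·…·s_x.
  l_2 = 0.36800
  l_3 = 0.15272
  l_4 = 0.07437
  l_5 = 0.01673
R₀ = Σ l_x m_x:
  age 2: 0.36800 × 0 = 0.0000
  age 3: 0.15272 × 529 = 80.7889
  age 4: 0.07437 × 160 = 11.8992
  age 5: 0.01673 × 288 = 4.8182
R₀ = 0.0000 + 80.7889 + 11.8992 + 4.8182 = 97.5063

97.51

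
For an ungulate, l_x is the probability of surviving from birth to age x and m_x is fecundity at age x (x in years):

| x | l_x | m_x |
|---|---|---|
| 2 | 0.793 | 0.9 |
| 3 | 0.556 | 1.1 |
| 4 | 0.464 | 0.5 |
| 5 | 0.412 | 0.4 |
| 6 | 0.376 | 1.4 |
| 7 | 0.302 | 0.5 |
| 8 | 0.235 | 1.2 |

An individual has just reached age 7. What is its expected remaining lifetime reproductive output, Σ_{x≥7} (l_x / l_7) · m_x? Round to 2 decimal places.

l_7 = 0.302. Conditional survival from age 7 to x is l_x / l_7.
  x=7: (0.302/0.302) × 0.5 = 0.5000
  x=8: (0.235/0.302) × 1.2 = 0.9338
Sum = 0.5000 + 0.9338 = 1.4338

1.43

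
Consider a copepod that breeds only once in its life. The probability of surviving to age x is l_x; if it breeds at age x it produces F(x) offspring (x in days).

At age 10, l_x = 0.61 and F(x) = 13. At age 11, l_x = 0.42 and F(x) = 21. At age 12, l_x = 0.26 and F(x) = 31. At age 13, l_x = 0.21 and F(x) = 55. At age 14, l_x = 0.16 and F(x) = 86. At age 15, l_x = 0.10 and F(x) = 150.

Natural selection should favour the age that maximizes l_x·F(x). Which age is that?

15

Expected offspring if breeding at age x = l_x × F(x):
  age 10: 0.61 × 13 = 7.930
  age 11: 0.42 × 21 = 8.820
  age 12: 0.26 × 31 = 8.060
  age 13: 0.21 × 55 = 11.550
  age 14: 0.16 × 86 = 13.760
  age 15: 0.10 × 150 = 15.000
Maximum at age 15 (15.000).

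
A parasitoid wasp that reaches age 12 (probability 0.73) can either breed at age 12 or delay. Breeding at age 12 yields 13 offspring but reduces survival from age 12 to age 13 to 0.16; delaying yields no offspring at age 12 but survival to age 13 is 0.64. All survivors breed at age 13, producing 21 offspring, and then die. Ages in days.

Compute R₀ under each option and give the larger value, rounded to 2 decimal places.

11.94

breed at age 12: R₀ = 0.73 × (13 + 0.16 × 21) = 0.73 × 16.3600 = 11.9428
delay to age 13: R₀ = 0.73 × (0.64 × 21) = 0.73 × 13.4400 = 9.8112
Higher: breed at age 12 (11.9428).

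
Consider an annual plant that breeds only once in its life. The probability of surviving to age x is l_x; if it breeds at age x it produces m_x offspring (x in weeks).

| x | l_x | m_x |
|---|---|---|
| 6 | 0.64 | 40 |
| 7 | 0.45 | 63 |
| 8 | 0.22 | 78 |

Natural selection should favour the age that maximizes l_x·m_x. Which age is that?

Expected offspring if breeding at age x = l_x × m_x:
  age 6: 0.64 × 40 = 25.600
  age 7: 0.45 × 63 = 28.350
  age 8: 0.22 × 78 = 17.160
Maximum at age 7 (28.350).

7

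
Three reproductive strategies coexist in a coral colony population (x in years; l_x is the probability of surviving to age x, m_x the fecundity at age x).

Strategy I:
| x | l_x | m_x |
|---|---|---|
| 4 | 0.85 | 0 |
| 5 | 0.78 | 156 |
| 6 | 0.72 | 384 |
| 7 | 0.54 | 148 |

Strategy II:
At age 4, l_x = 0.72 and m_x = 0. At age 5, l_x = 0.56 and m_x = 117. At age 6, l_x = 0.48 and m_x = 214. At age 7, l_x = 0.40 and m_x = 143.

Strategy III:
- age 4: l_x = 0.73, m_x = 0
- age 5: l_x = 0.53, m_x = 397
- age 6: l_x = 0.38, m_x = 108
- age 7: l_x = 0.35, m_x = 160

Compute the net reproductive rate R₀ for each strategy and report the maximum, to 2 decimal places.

Strategy I: R₀ = 0.85×0 + 0.78×156 + 0.72×384 + 0.54×148 = 478.0800
Strategy II: R₀ = 0.72×0 + 0.56×117 + 0.48×214 + 0.40×143 = 225.4400
Strategy III: R₀ = 0.73×0 + 0.53×397 + 0.38×108 + 0.35×160 = 307.4500
Highest R₀: strategy I with 478.0800.

478.08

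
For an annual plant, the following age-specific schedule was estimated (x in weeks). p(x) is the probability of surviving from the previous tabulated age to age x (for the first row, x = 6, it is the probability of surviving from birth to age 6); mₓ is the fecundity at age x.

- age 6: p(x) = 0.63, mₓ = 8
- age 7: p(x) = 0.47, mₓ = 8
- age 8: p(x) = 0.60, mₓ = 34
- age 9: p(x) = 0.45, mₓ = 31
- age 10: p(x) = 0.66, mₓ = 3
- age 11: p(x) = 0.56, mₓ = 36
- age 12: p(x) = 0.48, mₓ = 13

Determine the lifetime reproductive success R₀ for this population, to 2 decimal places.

Survivorship from birth: l_x = p_6·p_7·…·p_x.
  l_6 = 0.63000
  l_7 = 0.29610
  l_8 = 0.17766
  l_9 = 0.07995
  l_10 = 0.05277
  l_11 = 0.02955
  l_12 = 0.01418
R₀ = Σ l_x mₓ:
  age 6: 0.63000 × 8 = 5.0400
  age 7: 0.29610 × 8 = 2.3688
  age 8: 0.17766 × 34 = 6.0404
  age 9: 0.07995 × 31 = 2.4784
  age 10: 0.05277 × 3 = 0.1583
  age 11: 0.02955 × 36 = 1.0638
  age 12: 0.01418 × 13 = 0.1843
R₀ = 5.0400 + 2.3688 + 6.0404 + 2.4784 + 0.1583 + 1.0638 + 0.1843 = 17.3341

17.33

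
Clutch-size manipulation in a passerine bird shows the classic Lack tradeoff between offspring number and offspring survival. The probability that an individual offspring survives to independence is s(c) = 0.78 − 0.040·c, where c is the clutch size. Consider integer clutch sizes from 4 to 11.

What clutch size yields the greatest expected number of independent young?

10

Expected independent young = c × s(c):
  c=4: 4 × 0.620 = 2.480
  c=5: 5 × 0.580 = 2.900
  c=6: 6 × 0.540 = 3.240
  c=7: 7 × 0.500 = 3.500
  c=8: 8 × 0.460 = 3.680
  c=9: 9 × 0.420 = 3.780
  c=10: 10 × 0.380 = 3.800
  c=11: 11 × 0.340 = 3.740
Maximum at c = 10 (3.800 independent young).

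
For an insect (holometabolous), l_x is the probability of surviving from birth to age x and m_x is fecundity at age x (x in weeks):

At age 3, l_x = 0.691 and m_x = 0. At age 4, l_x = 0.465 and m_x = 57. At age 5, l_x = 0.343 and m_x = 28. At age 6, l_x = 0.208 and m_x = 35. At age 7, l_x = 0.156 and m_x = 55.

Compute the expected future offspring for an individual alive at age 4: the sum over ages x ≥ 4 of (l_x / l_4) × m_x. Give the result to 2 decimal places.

111.76

l_4 = 0.465. Conditional survival from age 4 to x is l_x / l_4.
  x=4: (0.465/0.465) × 57 = 57.0000
  x=5: (0.343/0.465) × 28 = 20.6538
  x=6: (0.208/0.465) × 35 = 15.6559
  x=7: (0.156/0.465) × 55 = 18.4516
Sum = 57.0000 + 20.6538 + 15.6559 + 18.4516 = 111.7613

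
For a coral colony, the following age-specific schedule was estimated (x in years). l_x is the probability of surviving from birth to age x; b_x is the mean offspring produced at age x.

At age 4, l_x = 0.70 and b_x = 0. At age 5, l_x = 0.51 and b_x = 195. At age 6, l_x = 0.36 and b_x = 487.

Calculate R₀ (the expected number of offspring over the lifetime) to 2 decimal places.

274.77

R₀ = Σ l_x b_x:
  age 4: 0.70 × 0 = 0.0000
  age 5: 0.51 × 195 = 99.4500
  age 6: 0.36 × 487 = 175.3200
R₀ = 0.0000 + 99.4500 + 175.3200 = 274.7700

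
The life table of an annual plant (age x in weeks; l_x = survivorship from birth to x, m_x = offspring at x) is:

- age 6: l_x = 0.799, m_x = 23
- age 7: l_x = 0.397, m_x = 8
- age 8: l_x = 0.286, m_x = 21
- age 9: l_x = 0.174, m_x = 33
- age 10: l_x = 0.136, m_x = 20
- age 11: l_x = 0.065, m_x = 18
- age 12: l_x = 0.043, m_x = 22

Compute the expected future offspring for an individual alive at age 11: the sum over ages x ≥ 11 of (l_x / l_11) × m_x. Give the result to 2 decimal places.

32.55

l_11 = 0.065. Conditional survival from age 11 to x is l_x / l_11.
  x=11: (0.065/0.065) × 18 = 18.0000
  x=12: (0.043/0.065) × 22 = 14.5538
Sum = 18.0000 + 14.5538 = 32.5538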